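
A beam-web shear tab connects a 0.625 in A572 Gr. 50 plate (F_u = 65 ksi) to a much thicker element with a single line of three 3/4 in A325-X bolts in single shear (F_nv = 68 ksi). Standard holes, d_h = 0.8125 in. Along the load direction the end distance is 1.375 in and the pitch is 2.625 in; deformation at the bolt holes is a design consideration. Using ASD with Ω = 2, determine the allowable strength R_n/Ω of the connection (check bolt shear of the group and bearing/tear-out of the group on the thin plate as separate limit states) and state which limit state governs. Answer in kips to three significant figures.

45.1 kips (bolt shear governs)

Bolt shear: A_b = π·0.75²/4 = 0.4418 in²; R_n = 68 × 0.4418 × 3 × 1 = 90.12 kips → 90.12 / 2 = 45.1 kips.
Bearing (1.2 l_c t F_u ≤ 2.4 d t F_u): upper limit = 2.4·0.75·0.625·65 = 73.12 kips.
  Edge l_c = 1.375 − 0.8125/2 = 0.9688 → r_n = 47.23 kips; interior l_c = 2.625 − 0.8125 = 1.812 → r_n = 73.12 kips.
  R_n,bearing = 1·47.23 + 2·73.12 = 193.5 kips → 193.5 / 2 = 96.7 kips.
Bolt shear governs: 45.1 kips.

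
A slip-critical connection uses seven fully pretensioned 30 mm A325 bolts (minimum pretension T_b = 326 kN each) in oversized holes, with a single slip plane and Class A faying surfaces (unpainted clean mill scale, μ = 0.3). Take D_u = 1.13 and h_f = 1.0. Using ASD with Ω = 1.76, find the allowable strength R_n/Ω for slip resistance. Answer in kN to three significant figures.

R_n = μ · D_u · h_f · T_b · n_s · n_b = 0.3 × 1.13 × 1.0 × 326 × 1 × 7 = 773.6 kN.
Allowable strength R_n/Ω = 773.6 / 1.76 = 440 kN.

440 kN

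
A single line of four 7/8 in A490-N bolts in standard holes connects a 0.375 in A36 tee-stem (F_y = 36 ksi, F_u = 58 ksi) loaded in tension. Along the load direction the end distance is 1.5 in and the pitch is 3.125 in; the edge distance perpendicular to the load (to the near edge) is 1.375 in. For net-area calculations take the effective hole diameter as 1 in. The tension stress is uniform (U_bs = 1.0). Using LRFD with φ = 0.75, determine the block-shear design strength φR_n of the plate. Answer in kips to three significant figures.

80.3 kips

Shear plane L_v = 1.5 + 3·3.125 = 10.88 in; A_gv = 10.88 × 0.375 = 4.078 in².
A_nv = (10.88 − 3.5·1) × 0.375 = 2.766 in².
A_nt = (1.375 − 0.5·1) × 0.375 = 0.3281 in².
0.6 F_u A_nv = 96.24 kips; 0.6 F_y A_gv = 88.09 kips → shear yielding governs the shear term.
R_n = 88.09 + 1.0 × 58 × 0.3281 = 107.1 kips.
Design strength φR_n = 0.75 × 107.1 = 80.3 kips.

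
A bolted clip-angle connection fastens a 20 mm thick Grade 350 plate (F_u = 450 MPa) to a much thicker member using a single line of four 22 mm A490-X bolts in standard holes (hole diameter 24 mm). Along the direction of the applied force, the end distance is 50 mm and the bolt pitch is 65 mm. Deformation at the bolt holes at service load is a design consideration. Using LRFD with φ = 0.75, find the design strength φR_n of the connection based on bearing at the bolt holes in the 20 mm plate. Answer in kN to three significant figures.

1300 kN

Per bolt r_n = 1.2 l_c t F_u ≤ 2.4 d t F_u; upper limit = 2.4 × 22 × 20 × 450 / 1000 = 475.2 kN.
Edge bolt: l_c = 50 − 24/2 = 38 mm → 1.2 × 38 × 20 × 450 / 1000 = 410.4 → r_n = 410.4 kN.
Interior bolts: l_c = 65 − 24 = 41 mm → 1.2 × 41 × 20 × 450 / 1000 = 442.8 → r_n = 442.8 kN.
R_n = 1 × 410.4 + 3 × 442.8 = 1739 kN.
Design strength φR_n = 0.75 × 1739 = 1300 kN.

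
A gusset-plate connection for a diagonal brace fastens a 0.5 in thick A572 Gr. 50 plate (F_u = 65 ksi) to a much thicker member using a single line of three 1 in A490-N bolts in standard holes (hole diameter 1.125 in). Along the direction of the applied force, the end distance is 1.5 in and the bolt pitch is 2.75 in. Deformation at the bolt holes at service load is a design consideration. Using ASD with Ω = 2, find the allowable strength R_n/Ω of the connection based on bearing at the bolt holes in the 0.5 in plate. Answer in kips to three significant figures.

81.7 kips

Per bolt r_n = 1.2 l_c t F_u ≤ 2.4 d t F_u; upper limit = 2.4 × 1 × 0.5 × 65 = 78 kips.
Edge bolt: l_c = 1.5 − 1.125/2 = 0.9375 in → 1.2 × 0.9375 × 0.5 × 65 = 36.56 → r_n = 36.56 kips.
Interior bolts: l_c = 2.75 − 1.125 = 1.625 in → 1.2 × 1.625 × 0.5 × 65 = 63.38 → r_n = 63.38 kips.
R_n = 1 × 36.56 + 2 × 63.38 = 163.3 kips.
Allowable strength R_n/Ω = 163.3 / 2 = 81.7 kips.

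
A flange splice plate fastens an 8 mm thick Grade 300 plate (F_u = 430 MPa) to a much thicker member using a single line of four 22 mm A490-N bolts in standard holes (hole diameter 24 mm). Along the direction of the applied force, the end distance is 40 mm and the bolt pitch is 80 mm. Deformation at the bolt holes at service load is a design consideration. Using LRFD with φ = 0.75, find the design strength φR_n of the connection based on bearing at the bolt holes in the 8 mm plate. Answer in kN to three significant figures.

495 kN

Per bolt r_n = 1.2 l_c t F_u ≤ 2.4 d t F_u; upper limit = 2.4 × 22 × 8 × 430 / 1000 = 181.6 kN.
Edge bolt: l_c = 40 − 24/2 = 28 mm → 1.2 × 28 × 8 × 430 / 1000 = 115.6 → r_n = 115.6 kN.
Interior bolts: l_c = 80 − 24 = 56 mm → 1.2 × 56 × 8 × 430 / 1000 = 231.2 → r_n = 181.6 kN.
R_n = 1 × 115.6 + 3 × 181.6 = 660.5 kN.
Design strength φR_n = 0.75 × 660.5 = 495 kN.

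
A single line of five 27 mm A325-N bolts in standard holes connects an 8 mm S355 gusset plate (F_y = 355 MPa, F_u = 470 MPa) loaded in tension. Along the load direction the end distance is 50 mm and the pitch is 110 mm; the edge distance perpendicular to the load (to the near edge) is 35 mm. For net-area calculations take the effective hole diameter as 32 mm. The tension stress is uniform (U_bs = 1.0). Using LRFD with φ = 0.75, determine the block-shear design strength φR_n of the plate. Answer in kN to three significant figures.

Shear plane L_v = 50 + 4·110 = 490 mm; A_gv = 490 × 8 = 3920 mm².
A_nv = (490 − 4.5·32) × 8 = 2768 mm².
A_nt = (35 − 0.5·32) × 8 = 152 mm².
0.6 F_u A_nv = 780.6 kN; 0.6 F_y A_gv = 835 kN → shear rupture governs the shear term.
R_n = 780.6 + 1.0 × 470 × 152 / 1000 = 852 kN.
Design strength φR_n = 0.75 × 852 = 639 kN.

639 kN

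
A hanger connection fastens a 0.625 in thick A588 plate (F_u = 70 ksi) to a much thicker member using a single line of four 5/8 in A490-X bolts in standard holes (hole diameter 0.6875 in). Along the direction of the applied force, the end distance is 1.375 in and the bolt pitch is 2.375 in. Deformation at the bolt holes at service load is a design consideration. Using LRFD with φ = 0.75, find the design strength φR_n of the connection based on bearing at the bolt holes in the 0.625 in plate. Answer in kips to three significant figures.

Per bolt r_n = 1.2 l_c t F_u ≤ 2.4 d t F_u; upper limit = 2.4 × 0.625 × 0.625 × 70 = 65.62 kips.
Edge bolt: l_c = 1.375 − 0.6875/2 = 1.031 in → 1.2 × 1.031 × 0.625 × 70 = 54.14 → r_n = 54.14 kips.
Interior bolts: l_c = 2.375 − 0.6875 = 1.688 in → 1.2 × 1.688 × 0.625 × 70 = 88.59 → r_n = 65.62 kips.
R_n = 1 × 54.14 + 3 × 65.62 = 251 kips.
Design strength φR_n = 0.75 × 251 = 188 kips.

188 kips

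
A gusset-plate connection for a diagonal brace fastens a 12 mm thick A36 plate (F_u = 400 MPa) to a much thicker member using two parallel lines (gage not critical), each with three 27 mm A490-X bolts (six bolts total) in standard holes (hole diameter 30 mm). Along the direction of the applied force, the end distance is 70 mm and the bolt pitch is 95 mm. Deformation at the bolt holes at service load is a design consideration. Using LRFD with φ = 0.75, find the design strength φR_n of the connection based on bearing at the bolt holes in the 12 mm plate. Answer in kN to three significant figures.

Per bolt r_n = 1.2 l_c t F_u ≤ 2.4 d t F_u; upper limit = 2.4 × 27 × 12 × 400 / 1000 = 311 kN.
Edge bolt: l_c = 70 − 30/2 = 55 mm → 1.2 × 55 × 12 × 400 / 1000 = 316.8 → r_n = 311 kN.
Interior bolts: l_c = 95 − 30 = 65 mm → 1.2 × 65 × 12 × 400 / 1000 = 374.4 → r_n = 311 kN.
R_n = 2 × 311 + 4 × 311 = 1866 kN.
Design strength φR_n = 0.75 × 1866 = 1400 kN.

1400 kN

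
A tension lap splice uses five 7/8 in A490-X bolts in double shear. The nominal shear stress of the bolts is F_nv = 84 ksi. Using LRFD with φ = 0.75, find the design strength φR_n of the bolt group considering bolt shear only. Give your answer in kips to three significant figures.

379 kips

A_b = π × 0.875² / 4 = 0.6013 in².
R_n = F_nv · A_b · n · n_s = 84 × 0.6013 × 5 × 2 = 505.1 kips.
Design strength φR_n = 0.75 × 505.1 = 379 kips.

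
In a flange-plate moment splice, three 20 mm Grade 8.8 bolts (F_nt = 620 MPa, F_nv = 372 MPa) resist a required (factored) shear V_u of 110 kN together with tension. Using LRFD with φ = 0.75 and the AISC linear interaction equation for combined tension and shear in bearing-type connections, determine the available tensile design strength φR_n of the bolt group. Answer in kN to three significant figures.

A_b = π·20²/4 = 314.2 mm²; f_rv = 110 × 1000 / (3 × 314.2) = 116.7 MPa.
F'_nt = 1.3 F_nt − (F_nt / φF_nv) f_rv = 1.3·620 − (620/(0.75·372))·116.7 = 546.6 MPa, capped at F_nt → F'_nt = 546.6 MPa.
R_n = F'_nt · A_b · n = 546.6 × 314.2 × 3 / 1000 = 515.2 kN.
Design strength φR_n = 0.75 × 515.2 = 386 kN.

386 kN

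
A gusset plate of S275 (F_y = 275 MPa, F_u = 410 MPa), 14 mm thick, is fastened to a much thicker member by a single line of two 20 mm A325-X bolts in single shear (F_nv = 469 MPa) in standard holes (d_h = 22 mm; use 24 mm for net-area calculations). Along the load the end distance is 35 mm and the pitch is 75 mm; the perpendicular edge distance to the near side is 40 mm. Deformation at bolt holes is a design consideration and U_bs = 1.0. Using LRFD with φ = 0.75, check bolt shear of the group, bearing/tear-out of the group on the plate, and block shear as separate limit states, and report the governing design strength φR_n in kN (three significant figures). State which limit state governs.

221 kN (bolt shear governs)

Bolt shear: A_b = π·20²/4 = 314.2 mm²; R_n = 469 × 314.2 × 2 × 1 / 1000 = 294.7 kN → 0.75 × 294.7 = 221 kN.
Bearing: edge l_c = 24, r_n = 165.3 kN; interior l_c = 53, r_n = 275.5 kN; R_n = 165.3 + 1·275.5 = 440.8 kN → 331 kN.
Block shear: A_gv = 1540, A_nv = 1036, A_nt = 392 mm²; R_n = min(0.6F_uA_nv, 0.6F_yA_gv) + U_bs·F_u·A_nt = 414.8 kN → 311 kN.
Bolt shear governs: 221 kN.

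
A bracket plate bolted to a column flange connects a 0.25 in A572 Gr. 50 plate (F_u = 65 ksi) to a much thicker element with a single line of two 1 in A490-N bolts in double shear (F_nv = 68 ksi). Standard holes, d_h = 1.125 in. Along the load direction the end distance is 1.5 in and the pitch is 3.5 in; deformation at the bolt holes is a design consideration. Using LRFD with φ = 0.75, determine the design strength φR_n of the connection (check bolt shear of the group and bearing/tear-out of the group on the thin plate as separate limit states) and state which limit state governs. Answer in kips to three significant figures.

Bolt shear: A_b = π·1²/4 = 0.7854 in²; R_n = 68 × 0.7854 × 2 × 2 = 213.6 kips → 0.75 × 213.6 = 160 kips.
Bearing (1.2 l_c t F_u ≤ 2.4 d t F_u): upper limit = 2.4·1·0.25·65 = 39 kips.
  Edge l_c = 1.5 − 1.125/2 = 0.9375 → r_n = 18.28 kips; interior l_c = 3.5 − 1.125 = 2.375 → r_n = 39 kips.
  R_n,bearing = 1·18.28 + 1·39 = 57.28 kips → 0.75 × 57.28 = 43 kips.
Bearing governs: 43 kips.

43 kips (bearing governs)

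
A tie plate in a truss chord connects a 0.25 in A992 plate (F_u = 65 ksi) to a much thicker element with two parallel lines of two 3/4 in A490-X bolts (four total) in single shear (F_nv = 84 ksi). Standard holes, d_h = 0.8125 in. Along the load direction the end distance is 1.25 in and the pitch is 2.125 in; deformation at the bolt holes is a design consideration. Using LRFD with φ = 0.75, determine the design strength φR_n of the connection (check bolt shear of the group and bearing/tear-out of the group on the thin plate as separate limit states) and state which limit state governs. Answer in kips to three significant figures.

63.1 kips (bearing governs)

Bolt shear: A_b = π·0.75²/4 = 0.4418 in²; R_n = 84 × 0.4418 × 4 × 1 = 148.4 kips → 0.75 × 148.4 = 111 kips.
Bearing (1.2 l_c t F_u ≤ 2.4 d t F_u): upper limit = 2.4·0.75·0.25·65 = 29.25 kips.
  Edge l_c = 1.25 − 0.8125/2 = 0.8438 → r_n = 16.45 kips; interior l_c = 2.125 − 0.8125 = 1.312 → r_n = 25.59 kips.
  R_n,bearing = 2·16.45 + 2·25.59 = 84.09 kips → 0.75 × 84.09 = 63.1 kips.
Bearing governs: 63.1 kips.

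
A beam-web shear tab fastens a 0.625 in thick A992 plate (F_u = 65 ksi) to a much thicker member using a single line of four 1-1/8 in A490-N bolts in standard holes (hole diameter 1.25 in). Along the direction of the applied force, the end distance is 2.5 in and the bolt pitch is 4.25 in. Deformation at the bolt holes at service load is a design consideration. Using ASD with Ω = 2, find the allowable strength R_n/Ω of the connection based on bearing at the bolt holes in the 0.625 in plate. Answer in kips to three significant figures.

Per bolt r_n = 1.2 l_c t F_u ≤ 2.4 d t F_u; upper limit = 2.4 × 1.125 × 0.625 × 65 = 109.7 kips.
Edge bolt: l_c = 2.5 − 1.25/2 = 1.875 in → 1.2 × 1.875 × 0.625 × 65 = 91.41 → r_n = 91.41 kips.
Interior bolts: l_c = 4.25 − 1.25 = 3 in → 1.2 × 3 × 0.625 × 65 = 146.2 → r_n = 109.7 kips.
R_n = 1 × 91.41 + 3 × 109.7 = 420.5 kips.
Allowable strength R_n/Ω = 420.5 / 2 = 210 kips.

210 kips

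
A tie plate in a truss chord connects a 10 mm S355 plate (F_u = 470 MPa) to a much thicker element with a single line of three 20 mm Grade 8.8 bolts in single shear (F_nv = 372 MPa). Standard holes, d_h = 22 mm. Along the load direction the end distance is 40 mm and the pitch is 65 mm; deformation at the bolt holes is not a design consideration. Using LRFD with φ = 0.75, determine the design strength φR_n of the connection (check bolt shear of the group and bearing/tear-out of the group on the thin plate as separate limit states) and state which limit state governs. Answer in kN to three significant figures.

Bolt shear: A_b = π·20²/4 = 314.2 mm²; R_n = 372 × 314.2 × 3 × 1 / 1000 = 350.6 kN → 0.75 × 350.6 = 263 kN.
Bearing (1.5 l_c t F_u ≤ 3.0 d t F_u): upper limit = 3.0·20·10·470 / 1000 = 282 kN.
  Edge l_c = 40 − 22/2 = 29 → r_n = 204.5 kN; interior l_c = 65 − 22 = 43 → r_n = 282 kN.
  R_n,bearing = 1·204.5 + 2·282 = 768.5 kN → 0.75 × 768.5 = 576 kN.
Bolt shear governs: 263 kN.

263 kN (bolt shear governs)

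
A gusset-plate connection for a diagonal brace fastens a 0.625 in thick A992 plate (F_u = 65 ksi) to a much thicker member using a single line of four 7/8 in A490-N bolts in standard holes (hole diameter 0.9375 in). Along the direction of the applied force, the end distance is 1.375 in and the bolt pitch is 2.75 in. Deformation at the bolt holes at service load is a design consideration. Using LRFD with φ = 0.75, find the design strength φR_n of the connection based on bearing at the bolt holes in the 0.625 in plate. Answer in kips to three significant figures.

Per bolt r_n = 1.2 l_c t F_u ≤ 2.4 d t F_u; upper limit = 2.4 × 0.875 × 0.625 × 65 = 85.31 kips.
Edge bolt: l_c = 1.375 − 0.9375/2 = 0.9062 in → 1.2 × 0.9062 × 0.625 × 65 = 44.18 → r_n = 44.18 kips.
Interior bolts: l_c = 2.75 − 0.9375 = 1.812 in → 1.2 × 1.812 × 0.625 × 65 = 88.36 → r_n = 85.31 kips.
R_n = 1 × 44.18 + 3 × 85.31 = 300.1 kips.
Design strength φR_n = 0.75 × 300.1 = 225 kips.

225 kips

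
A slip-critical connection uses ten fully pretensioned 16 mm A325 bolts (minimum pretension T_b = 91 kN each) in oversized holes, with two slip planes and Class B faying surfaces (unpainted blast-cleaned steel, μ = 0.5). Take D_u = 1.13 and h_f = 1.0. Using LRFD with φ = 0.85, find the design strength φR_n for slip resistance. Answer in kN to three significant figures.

874 kN

R_n = μ · D_u · h_f · T_b · n_s · n_b = 0.5 × 1.13 × 1.0 × 91 × 2 × 10 = 1028 kN.
Design strength φR_n = 0.85 × 1028 = 874 kN.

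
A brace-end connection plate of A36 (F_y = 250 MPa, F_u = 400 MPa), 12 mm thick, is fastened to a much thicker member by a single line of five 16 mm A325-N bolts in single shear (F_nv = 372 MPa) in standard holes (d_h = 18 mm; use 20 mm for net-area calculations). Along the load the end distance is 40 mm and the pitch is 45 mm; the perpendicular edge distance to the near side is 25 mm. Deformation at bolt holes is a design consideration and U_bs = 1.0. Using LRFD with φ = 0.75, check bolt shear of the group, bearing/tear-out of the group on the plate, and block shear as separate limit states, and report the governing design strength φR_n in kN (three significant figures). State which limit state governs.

280 kN (bolt shear governs)

Bolt shear: A_b = π·16²/4 = 201.1 mm²; R_n = 372 × 201.1 × 5 × 1 / 1000 = 374 kN → 0.75 × 374 = 280 kN.
Bearing: edge l_c = 31, r_n = 178.6 kN; interior l_c = 27, r_n = 155.5 kN; R_n = 178.6 + 4·155.5 = 800.6 kN → 600 kN.
Block shear: A_gv = 2640, A_nv = 1560, A_nt = 180 mm²; R_n = min(0.6F_uA_nv, 0.6F_yA_gv) + U_bs·F_u·A_nt = 446.4 kN → 335 kN.
Bolt shear governs: 280 kN.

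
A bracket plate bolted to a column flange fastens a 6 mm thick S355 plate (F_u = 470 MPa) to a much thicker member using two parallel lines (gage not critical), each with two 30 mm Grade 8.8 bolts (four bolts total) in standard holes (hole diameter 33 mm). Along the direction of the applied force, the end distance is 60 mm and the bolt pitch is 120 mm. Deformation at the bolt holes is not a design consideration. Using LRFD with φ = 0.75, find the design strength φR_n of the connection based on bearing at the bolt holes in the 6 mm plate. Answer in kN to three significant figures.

657 kN

Per bolt r_n = 1.5 l_c t F_u ≤ 3.0 d t F_u; upper limit = 3.0 × 30 × 6 × 470 / 1000 = 253.8 kN.
Edge bolt: l_c = 60 − 33/2 = 43.5 mm → 1.5 × 43.5 × 6 × 470 / 1000 = 184 → r_n = 184 kN.
Interior bolts: l_c = 120 − 33 = 87 mm → 1.5 × 87 × 6 × 470 / 1000 = 368 → r_n = 253.8 kN.
R_n = 2 × 184 + 2 × 253.8 = 875.6 kN.
Design strength φR_n = 0.75 × 875.6 = 657 kN.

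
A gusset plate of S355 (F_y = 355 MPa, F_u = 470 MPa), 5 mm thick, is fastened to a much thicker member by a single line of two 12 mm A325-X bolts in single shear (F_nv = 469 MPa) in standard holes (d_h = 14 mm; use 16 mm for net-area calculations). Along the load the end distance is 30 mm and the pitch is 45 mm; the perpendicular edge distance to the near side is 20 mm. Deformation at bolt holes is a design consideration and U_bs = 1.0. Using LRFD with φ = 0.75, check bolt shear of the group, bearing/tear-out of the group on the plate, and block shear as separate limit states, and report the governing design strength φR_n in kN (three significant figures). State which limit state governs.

75.1 kN (block shear governs)

Bolt shear: A_b = π·12²/4 = 113.1 mm²; R_n = 469 × 113.1 × 2 × 1 / 1000 = 106.1 kN → 0.75 × 106.1 = 79.6 kN.
Bearing: edge l_c = 23, r_n = 64.86 kN; interior l_c = 31, r_n = 67.68 kN; R_n = 64.86 + 1·67.68 = 132.5 kN → 99.4 kN.
Block shear: A_gv = 375, A_nv = 255, A_nt = 60 mm²; R_n = min(0.6F_uA_nv, 0.6F_yA_gv) + U_bs·F_u·A_nt = 100.1 kN → 75.1 kN.
Block shear governs: 75.1 kN.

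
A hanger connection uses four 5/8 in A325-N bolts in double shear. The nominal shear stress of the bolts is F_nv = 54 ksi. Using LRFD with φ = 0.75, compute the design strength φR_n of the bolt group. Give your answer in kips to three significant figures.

99.4 kips

A_b = π × 0.625² / 4 = 0.3068 in².
R_n = F_nv · A_b · n · n_s = 54 × 0.3068 × 4 × 2 = 132.5 kips.
Design strength φR_n = 0.75 × 132.5 = 99.4 kips.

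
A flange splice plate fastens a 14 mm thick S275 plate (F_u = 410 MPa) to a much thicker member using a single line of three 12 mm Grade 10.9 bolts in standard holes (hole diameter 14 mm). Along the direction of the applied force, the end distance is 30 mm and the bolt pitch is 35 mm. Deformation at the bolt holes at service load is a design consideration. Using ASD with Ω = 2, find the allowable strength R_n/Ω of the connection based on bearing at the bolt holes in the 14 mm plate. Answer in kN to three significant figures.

Per bolt r_n = 1.2 l_c t F_u ≤ 2.4 d t F_u; upper limit = 2.4 × 12 × 14 × 410 / 1000 = 165.3 kN.
Edge bolt: l_c = 30 − 14/2 = 23 mm → 1.2 × 23 × 14 × 410 / 1000 = 158.4 → r_n = 158.4 kN.
Interior bolts: l_c = 35 − 14 = 21 mm → 1.2 × 21 × 14 × 410 / 1000 = 144.6 → r_n = 144.6 kN.
R_n = 1 × 158.4 + 2 × 144.6 = 447.7 kN.
Allowable strength R_n/Ω = 447.7 / 2 = 224 kN.

224 kN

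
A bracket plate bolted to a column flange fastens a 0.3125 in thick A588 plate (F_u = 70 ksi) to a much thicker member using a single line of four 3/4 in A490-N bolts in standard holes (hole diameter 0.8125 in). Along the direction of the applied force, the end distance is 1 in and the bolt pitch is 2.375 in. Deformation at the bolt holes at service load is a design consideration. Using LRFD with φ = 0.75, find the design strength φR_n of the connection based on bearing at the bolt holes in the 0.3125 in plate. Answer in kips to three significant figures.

100 kips

Per bolt r_n = 1.2 l_c t F_u ≤ 2.4 d t F_u; upper limit = 2.4 × 0.75 × 0.3125 × 70 = 39.38 kips.
Edge bolt: l_c = 1 − 0.8125/2 = 0.5938 in → 1.2 × 0.5938 × 0.3125 × 70 = 15.59 → r_n = 15.59 kips.
Interior bolts: l_c = 2.375 − 0.8125 = 1.562 in → 1.2 × 1.562 × 0.3125 × 70 = 41.02 → r_n = 39.38 kips.
R_n = 1 × 15.59 + 3 × 39.38 = 133.7 kips.
Design strength φR_n = 0.75 × 133.7 = 100 kips.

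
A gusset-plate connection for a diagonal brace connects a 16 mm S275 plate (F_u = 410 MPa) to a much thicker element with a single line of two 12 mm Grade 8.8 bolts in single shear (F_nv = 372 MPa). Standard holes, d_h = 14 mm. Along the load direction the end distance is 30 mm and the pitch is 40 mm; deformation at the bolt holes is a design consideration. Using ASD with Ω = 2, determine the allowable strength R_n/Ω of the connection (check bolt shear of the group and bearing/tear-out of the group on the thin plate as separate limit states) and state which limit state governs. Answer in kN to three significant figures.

42.1 kN (bolt shear governs)

Bolt shear: A_b = π·12²/4 = 113.1 mm²; R_n = 372 × 113.1 × 2 × 1 / 1000 = 84.14 kN → 84.14 / 2 = 42.1 kN.
Bearing (1.2 l_c t F_u ≤ 2.4 d t F_u): upper limit = 2.4·12·16·410 / 1000 = 188.9 kN.
  Edge l_c = 30 − 14/2 = 23 → r_n = 181.1 kN; interior l_c = 40 − 14 = 26 → r_n = 188.9 kN.
  R_n,bearing = 1·181.1 + 1·188.9 = 370 kN → 370 / 2 = 185 kN.
Bolt shear governs: 42.1 kN.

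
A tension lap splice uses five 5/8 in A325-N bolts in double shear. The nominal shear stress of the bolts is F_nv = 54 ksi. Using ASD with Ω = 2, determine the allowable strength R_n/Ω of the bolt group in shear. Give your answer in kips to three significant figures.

A_b = π × 0.625² / 4 = 0.3068 in².
R_n = F_nv · A_b · n · n_s = 54 × 0.3068 × 5 × 2 = 165.7 kips.
Allowable strength R_n/Ω = 165.7 / 2 = 82.8 kips.

82.8 kips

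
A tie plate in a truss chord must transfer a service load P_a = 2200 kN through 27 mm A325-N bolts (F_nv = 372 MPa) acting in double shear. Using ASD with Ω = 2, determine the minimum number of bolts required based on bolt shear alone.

11 bolts

A_b = π·27²/4 = 572.6 mm².
Per-bolt allowable strength R_n/Ω = 372 × 572.6 × 2 / 1000 / 2 = 213 kN.
n ≥ 2200 / 213 = 10.33 → use 11 bolts.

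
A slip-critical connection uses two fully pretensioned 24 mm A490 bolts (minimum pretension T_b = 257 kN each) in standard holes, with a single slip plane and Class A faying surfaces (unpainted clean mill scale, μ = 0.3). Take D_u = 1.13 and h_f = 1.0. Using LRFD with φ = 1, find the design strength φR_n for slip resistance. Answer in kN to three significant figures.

R_n = μ · D_u · h_f · T_b · n_s · n_b = 0.3 × 1.13 × 1.0 × 257 × 1 × 2 = 174.2 kN.
Design strength φR_n = 1 × 174.2 = 174 kN.

174 kN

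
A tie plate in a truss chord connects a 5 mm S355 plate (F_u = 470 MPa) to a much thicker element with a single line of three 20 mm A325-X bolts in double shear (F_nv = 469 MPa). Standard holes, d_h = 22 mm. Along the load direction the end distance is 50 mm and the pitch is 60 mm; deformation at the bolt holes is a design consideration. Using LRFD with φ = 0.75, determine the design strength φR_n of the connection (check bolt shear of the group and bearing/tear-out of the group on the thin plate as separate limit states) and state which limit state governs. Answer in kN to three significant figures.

243 kN (bearing governs)

Bolt shear: A_b = π·20²/4 = 314.2 mm²; R_n = 469 × 314.2 × 3 × 2 / 1000 = 884 kN → 0.75 × 884 = 663 kN.
Bearing (1.2 l_c t F_u ≤ 2.4 d t F_u): upper limit = 2.4·20·5·470 / 1000 = 112.8 kN.
  Edge l_c = 50 − 22/2 = 39 → r_n = 110 kN; interior l_c = 60 − 22 = 38 → r_n = 107.2 kN.
  R_n,bearing = 1·110 + 2·107.2 = 324.3 kN → 0.75 × 324.3 = 243 kN.
Bearing governs: 243 kN.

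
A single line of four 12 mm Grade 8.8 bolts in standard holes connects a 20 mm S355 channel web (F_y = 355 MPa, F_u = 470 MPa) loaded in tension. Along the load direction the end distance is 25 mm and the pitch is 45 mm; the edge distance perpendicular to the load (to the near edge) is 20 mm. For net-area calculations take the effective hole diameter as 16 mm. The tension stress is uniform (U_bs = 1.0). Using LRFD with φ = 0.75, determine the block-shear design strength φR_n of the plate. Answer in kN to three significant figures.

525 kN

Shear plane L_v = 25 + 3·45 = 160 mm; A_gv = 160 × 20 = 3200 mm².
A_nv = (160 − 3.5·16) × 20 = 2080 mm².
A_nt = (20 − 0.5·16) × 20 = 240 mm².
0.6 F_u A_nv = 586.6 kN; 0.6 F_y A_gv = 681.6 kN → shear rupture governs the shear term.
R_n = 586.6 + 1.0 × 470 × 240 / 1000 = 699.4 kN.
Design strength φR_n = 0.75 × 699.4 = 525 kN.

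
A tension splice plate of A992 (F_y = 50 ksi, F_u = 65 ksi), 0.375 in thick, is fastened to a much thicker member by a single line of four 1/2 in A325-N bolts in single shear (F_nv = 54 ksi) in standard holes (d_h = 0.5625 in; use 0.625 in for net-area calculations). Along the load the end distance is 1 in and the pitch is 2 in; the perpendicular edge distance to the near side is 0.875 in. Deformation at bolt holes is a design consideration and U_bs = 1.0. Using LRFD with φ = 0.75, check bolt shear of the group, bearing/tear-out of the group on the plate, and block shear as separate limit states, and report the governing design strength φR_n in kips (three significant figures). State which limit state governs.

Bolt shear: A_b = π·0.5²/4 = 0.1963 in²; R_n = 54 × 0.1963 × 4 × 1 = 42.41 kips → 0.75 × 42.41 = 31.8 kips.
Bearing: edge l_c = 0.7188, r_n = 21.02 kips; interior l_c = 1.438, r_n = 29.25 kips; R_n = 21.02 + 3·29.25 = 108.8 kips → 81.6 kips.
Block shear: A_gv = 2.625, A_nv = 1.805, A_nt = 0.2109 in²; R_n = min(0.6F_uA_nv, 0.6F_yA_gv) + U_bs·F_u·A_nt = 84.09 kips → 63.1 kips.
Bolt shear governs: 31.8 kips.

31.8 kips (bolt shear governs)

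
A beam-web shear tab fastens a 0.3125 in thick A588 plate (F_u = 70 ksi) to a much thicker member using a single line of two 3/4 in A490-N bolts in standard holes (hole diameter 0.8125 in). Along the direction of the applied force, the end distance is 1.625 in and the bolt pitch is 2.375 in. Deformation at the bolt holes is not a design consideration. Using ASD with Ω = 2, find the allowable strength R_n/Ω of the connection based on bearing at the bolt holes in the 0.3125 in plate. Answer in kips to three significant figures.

44.6 kips

Per bolt r_n = 1.5 l_c t F_u ≤ 3.0 d t F_u; upper limit = 3.0 × 0.75 × 0.3125 × 70 = 49.22 kips.
Edge bolt: l_c = 1.625 − 0.8125/2 = 1.219 in → 1.5 × 1.219 × 0.3125 × 70 = 39.99 → r_n = 39.99 kips.
Interior bolts: l_c = 2.375 − 0.8125 = 1.562 in → 1.5 × 1.562 × 0.3125 × 70 = 51.27 → r_n = 49.22 kips.
R_n = 1 × 39.99 + 1 × 49.22 = 89.21 kips.
Allowable strength R_n/Ω = 89.21 / 2 = 44.6 kips.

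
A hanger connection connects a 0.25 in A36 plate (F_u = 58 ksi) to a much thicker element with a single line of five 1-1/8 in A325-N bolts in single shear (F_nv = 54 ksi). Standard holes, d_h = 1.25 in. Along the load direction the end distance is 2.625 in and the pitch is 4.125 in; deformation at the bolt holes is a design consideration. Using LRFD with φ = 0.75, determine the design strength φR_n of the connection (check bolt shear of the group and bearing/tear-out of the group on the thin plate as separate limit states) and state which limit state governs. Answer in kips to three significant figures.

144 kips (bearing governs)

Bolt shear: A_b = π·1.125²/4 = 0.994 in²; R_n = 54 × 0.994 × 5 × 1 = 268.4 kips → 0.75 × 268.4 = 201 kips.
Bearing (1.2 l_c t F_u ≤ 2.4 d t F_u): upper limit = 2.4·1.125·0.25·58 = 39.15 kips.
  Edge l_c = 2.625 − 1.25/2 = 2 → r_n = 34.8 kips; interior l_c = 4.125 − 1.25 = 2.875 → r_n = 39.15 kips.
  R_n,bearing = 1·34.8 + 4·39.15 = 191.4 kips → 0.75 × 191.4 = 144 kips.
Bearing governs: 144 kips.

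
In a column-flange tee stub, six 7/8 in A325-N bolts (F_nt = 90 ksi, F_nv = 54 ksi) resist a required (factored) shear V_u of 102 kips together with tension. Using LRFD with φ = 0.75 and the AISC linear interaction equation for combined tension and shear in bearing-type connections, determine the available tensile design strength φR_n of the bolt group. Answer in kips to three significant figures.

A_b = π·0.875²/4 = 0.6013 in²; f_rv = 102 / (6 × 0.6013) = 28.27 ksi.
F'_nt = 1.3 F_nt − (F_nt / φF_nv) f_rv = 1.3·90 − (90/(0.75·54))·28.27 = 54.18 ksi, capped at F_nt → F'_nt = 54.18 ksi.
R_n = F'_nt · A_b · n = 54.18 × 0.6013 × 6 = 195.5 kips.
Design strength φR_n = 0.75 × 195.5 = 147 kips.

147 kips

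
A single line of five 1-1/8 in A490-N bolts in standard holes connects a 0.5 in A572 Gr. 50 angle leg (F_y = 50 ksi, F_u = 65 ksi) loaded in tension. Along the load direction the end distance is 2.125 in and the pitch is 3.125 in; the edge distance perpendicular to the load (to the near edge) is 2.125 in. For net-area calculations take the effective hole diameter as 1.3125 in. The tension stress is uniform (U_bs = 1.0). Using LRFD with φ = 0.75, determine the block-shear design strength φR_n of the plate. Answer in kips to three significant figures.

Shear plane L_v = 2.125 + 4·3.125 = 14.62 in; A_gv = 14.62 × 0.5 = 7.312 in².
A_nv = (14.62 − 4.5·1.3125) × 0.5 = 4.359 in².
A_nt = (2.125 − 0.5·1.3125) × 0.5 = 0.7344 in².
0.6 F_u A_nv = 170 kips; 0.6 F_y A_gv = 219.4 kips → shear rupture governs the shear term.
R_n = 170 + 1.0 × 65 × 0.7344 = 217.8 kips.
Design strength φR_n = 0.75 × 217.8 = 163 kips.

163 kips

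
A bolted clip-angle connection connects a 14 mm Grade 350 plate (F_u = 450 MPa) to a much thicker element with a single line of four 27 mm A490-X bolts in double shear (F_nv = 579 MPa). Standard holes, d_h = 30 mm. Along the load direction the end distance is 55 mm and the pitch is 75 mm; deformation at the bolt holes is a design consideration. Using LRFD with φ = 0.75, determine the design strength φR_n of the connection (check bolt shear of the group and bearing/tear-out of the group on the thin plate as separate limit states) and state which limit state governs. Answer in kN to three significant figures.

Bolt shear: A_b = π·27²/4 = 572.6 mm²; R_n = 579 × 572.6 × 4 × 2 / 1000 = 2652 kN → 0.75 × 2652 = 1990 kN.
Bearing (1.2 l_c t F_u ≤ 2.4 d t F_u): upper limit = 2.4·27·14·450 / 1000 = 408.2 kN.
  Edge l_c = 55 − 30/2 = 40 → r_n = 302.4 kN; interior l_c = 75 − 30 = 45 → r_n = 340.2 kN.
  R_n,bearing = 1·302.4 + 3·340.2 = 1323 kN → 0.75 × 1323 = 992 kN.
Bearing governs: 992 kN.

992 kN (bearing governs)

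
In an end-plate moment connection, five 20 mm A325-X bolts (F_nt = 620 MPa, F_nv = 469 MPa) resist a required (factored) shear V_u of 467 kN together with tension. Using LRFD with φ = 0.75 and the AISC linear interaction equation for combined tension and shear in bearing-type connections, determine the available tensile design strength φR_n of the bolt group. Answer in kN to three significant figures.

332 kN

A_b = π·20²/4 = 314.2 mm²; f_rv = 467 × 1000 / (5 × 314.2) = 297.3 MPa.
F'_nt = 1.3 F_nt − (F_nt / φF_nv) f_rv = 1.3·620 − (620/(0.75·469))·297.3 = 282 MPa, capped at F_nt → F'_nt = 282 MPa.
R_n = F'_nt · A_b · n = 282 × 314.2 × 5 / 1000 = 442.9 kN.
Design strength φR_n = 0.75 × 442.9 = 332 kN.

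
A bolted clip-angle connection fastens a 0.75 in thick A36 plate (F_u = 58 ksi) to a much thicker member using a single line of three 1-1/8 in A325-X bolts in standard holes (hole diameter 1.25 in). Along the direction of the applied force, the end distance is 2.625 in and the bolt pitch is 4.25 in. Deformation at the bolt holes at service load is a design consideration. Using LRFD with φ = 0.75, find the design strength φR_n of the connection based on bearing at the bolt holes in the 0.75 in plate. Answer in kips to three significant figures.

254 kips

Per bolt r_n = 1.2 l_c t F_u ≤ 2.4 d t F_u; upper limit = 2.4 × 1.125 × 0.75 × 58 = 117.4 kips.
Edge bolt: l_c = 2.625 − 1.25/2 = 2 in → 1.2 × 2 × 0.75 × 58 = 104.4 → r_n = 104.4 kips.
Interior bolts: l_c = 4.25 − 1.25 = 3 in → 1.2 × 3 × 0.75 × 58 = 156.6 → r_n = 117.4 kips.
R_n = 1 × 104.4 + 2 × 117.4 = 339.3 kips.
Design strength φR_n = 0.75 × 339.3 = 254 kips.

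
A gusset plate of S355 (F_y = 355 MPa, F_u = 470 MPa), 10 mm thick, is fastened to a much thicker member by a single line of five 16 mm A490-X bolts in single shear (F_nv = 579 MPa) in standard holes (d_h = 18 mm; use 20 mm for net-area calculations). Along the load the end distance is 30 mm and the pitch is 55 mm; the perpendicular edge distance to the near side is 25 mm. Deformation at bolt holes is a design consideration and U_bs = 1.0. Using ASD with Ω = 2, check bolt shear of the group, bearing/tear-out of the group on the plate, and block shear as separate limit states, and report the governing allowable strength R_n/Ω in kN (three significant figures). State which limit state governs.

261 kN (block shear governs)

Bolt shear: A_b = π·16²/4 = 201.1 mm²; R_n = 579 × 201.1 × 5 × 1 / 1000 = 582.1 kN → 582.1 / 2 = 291 kN.
Bearing: edge l_c = 21, r_n = 118.4 kN; interior l_c = 37, r_n = 180.5 kN; R_n = 118.4 + 4·180.5 = 840.4 kN → 420 kN.
Block shear: A_gv = 2500, A_nv = 1600, A_nt = 150 mm²; R_n = min(0.6F_uA_nv, 0.6F_yA_gv) + U_bs·F_u·A_nt = 521.7 kN → 261 kN.
Block shear governs: 261 kN.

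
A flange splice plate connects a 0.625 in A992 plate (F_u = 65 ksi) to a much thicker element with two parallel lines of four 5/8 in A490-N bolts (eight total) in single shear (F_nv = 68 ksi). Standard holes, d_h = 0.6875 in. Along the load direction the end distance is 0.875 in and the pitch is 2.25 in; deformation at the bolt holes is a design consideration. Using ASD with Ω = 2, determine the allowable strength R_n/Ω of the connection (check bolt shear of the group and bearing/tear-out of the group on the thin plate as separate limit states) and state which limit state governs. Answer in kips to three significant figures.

Bolt shear: A_b = π·0.625²/4 = 0.3068 in²; R_n = 68 × 0.3068 × 8 × 1 = 166.9 kips → 166.9 / 2 = 83.4 kips.
Bearing (1.2 l_c t F_u ≤ 2.4 d t F_u): upper limit = 2.4·0.625·0.625·65 = 60.94 kips.
  Edge l_c = 0.875 − 0.6875/2 = 0.5312 → r_n = 25.9 kips; interior l_c = 2.25 − 0.6875 = 1.562 → r_n = 60.94 kips.
  R_n,bearing = 2·25.9 + 6·60.94 = 417.4 kips → 417.4 / 2 = 209 kips.
Bolt shear governs: 83.4 kips.

83.4 kips (bolt shear governs)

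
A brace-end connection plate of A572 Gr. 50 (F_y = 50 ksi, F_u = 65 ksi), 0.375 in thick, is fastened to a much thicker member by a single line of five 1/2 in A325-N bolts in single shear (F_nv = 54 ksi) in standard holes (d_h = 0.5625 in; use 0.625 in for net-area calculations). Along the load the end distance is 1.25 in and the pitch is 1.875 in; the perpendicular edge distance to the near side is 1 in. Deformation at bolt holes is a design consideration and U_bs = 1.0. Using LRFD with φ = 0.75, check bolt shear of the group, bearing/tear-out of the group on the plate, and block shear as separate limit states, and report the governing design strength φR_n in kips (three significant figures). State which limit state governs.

39.8 kips (bolt shear governs)

Bolt shear: A_b = π·0.5²/4 = 0.1963 in²; R_n = 54 × 0.1963 × 5 × 1 = 53.01 kips → 0.75 × 53.01 = 39.8 kips.
Bearing: edge l_c = 0.9688, r_n = 28.34 kips; interior l_c = 1.312, r_n = 29.25 kips; R_n = 28.34 + 4·29.25 = 145.3 kips → 109 kips.
Block shear: A_gv = 3.281, A_nv = 2.227, A_nt = 0.2578 in²; R_n = min(0.6F_uA_nv, 0.6F_yA_gv) + U_bs·F_u·A_nt = 103.6 kips → 77.7 kips.
Bolt shear governs: 39.8 kips.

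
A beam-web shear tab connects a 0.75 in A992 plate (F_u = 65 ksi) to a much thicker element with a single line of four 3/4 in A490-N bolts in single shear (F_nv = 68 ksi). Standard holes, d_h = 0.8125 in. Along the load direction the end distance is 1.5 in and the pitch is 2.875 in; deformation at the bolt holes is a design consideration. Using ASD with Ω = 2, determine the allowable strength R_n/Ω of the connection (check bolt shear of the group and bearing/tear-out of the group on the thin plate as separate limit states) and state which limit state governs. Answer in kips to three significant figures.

Bolt shear: A_b = π·0.75²/4 = 0.4418 in²; R_n = 68 × 0.4418 × 4 × 1 = 120.2 kips → 120.2 / 2 = 60.1 kips.
Bearing (1.2 l_c t F_u ≤ 2.4 d t F_u): upper limit = 2.4·0.75·0.75·65 = 87.75 kips.
  Edge l_c = 1.5 − 0.8125/2 = 1.094 → r_n = 63.98 kips; interior l_c = 2.875 − 0.8125 = 2.062 → r_n = 87.75 kips.
  R_n,bearing = 1·63.98 + 3·87.75 = 327.2 kips → 327.2 / 2 = 164 kips.
Bolt shear governs: 60.1 kips.

60.1 kips (bolt shear governs)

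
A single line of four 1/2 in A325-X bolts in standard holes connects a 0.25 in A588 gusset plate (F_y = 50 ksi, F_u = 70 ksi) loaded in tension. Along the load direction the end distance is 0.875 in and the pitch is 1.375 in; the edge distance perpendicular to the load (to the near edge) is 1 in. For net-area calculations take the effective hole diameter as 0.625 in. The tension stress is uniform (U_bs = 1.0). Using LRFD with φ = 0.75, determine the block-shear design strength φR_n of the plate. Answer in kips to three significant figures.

31.2 kips

Shear plane L_v = 0.875 + 3·1.375 = 5 in; A_gv = 5 × 0.25 = 1.25 in².
A_nv = (5 − 3.5·0.625) × 0.25 = 0.7031 in².
A_nt = (1 − 0.5·0.625) × 0.25 = 0.1719 in².
0.6 F_u A_nv = 29.53 kips; 0.6 F_y A_gv = 37.5 kips → shear rupture governs the shear term.
R_n = 29.53 + 1.0 × 70 × 0.1719 = 41.56 kips.
Design strength φR_n = 0.75 × 41.56 = 31.2 kips.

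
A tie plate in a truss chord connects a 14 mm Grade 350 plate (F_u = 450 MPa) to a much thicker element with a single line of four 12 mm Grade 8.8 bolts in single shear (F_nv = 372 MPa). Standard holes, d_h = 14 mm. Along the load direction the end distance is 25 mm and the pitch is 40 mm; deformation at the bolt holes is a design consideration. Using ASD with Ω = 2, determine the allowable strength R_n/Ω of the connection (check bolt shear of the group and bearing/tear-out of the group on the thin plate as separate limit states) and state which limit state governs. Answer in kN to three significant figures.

84.1 kN (bolt shear governs)

Bolt shear: A_b = π·12²/4 = 113.1 mm²; R_n = 372 × 113.1 × 4 × 1 / 1000 = 168.3 kN → 168.3 / 2 = 84.1 kN.
Bearing (1.2 l_c t F_u ≤ 2.4 d t F_u): upper limit = 2.4·12·14·450 / 1000 = 181.4 kN.
  Edge l_c = 25 − 14/2 = 18 → r_n = 136.1 kN; interior l_c = 40 − 14 = 26 → r_n = 181.4 kN.
  R_n,bearing = 1·136.1 + 3·181.4 = 680.4 kN → 680.4 / 2 = 340 kN.
Bolt shear governs: 84.1 kN.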